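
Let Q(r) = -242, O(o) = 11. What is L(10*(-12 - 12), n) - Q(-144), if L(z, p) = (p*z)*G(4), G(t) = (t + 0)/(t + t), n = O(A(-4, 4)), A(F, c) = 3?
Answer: -1078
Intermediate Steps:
n = 11
G(t) = ½ (G(t) = t/((2*t)) = t*(1/(2*t)) = ½)
L(z, p) = p*z/2 (L(z, p) = (p*z)*(½) = p*z/2)
L(10*(-12 - 12), n) - Q(-144) = (½)*11*(10*(-12 - 12)) - 1*(-242) = (½)*11*(10*(-24)) + 242 = (½)*11*(-240) + 242 = -1320 + 242 = -1078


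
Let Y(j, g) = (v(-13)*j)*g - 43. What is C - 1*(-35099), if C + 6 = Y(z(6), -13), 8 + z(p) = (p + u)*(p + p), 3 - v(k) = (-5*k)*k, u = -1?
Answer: -538198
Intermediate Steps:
v(k) = 3 + 5*k**2 (v(k) = 3 - (-5*k)*k = 3 - (-5)*k**2 = 3 + 5*k**2)
z(p) = -8 + 2*p*(-1 + p) (z(p) = -8 + (p - 1)*(p + p) = -8 + (-1 + p)*(2*p) = -8 + 2*p*(-1 + p))
Y(j, g) = -43 + 848*g*j (Y(j, g) = ((3 + 5*(-13)**2)*j)*g - 43 = ((3 + 5*169)*j)*g - 43 = ((3 + 845)*j)*g - 43 = (848*j)*g - 43 = 848*g*j - 43 = -43 + 848*g*j)
C = -573297 (C = -6 + (-43 + 848*(-13)*(-8 - 2*6 + 2*6**2)) = -6 + (-43 + 848*(-13)*(-8 - 12 + 2*36)) = -6 + (-43 + 848*(-13)*(-8 - 12 + 72)) = -6 + (-43 + 848*(-13)*52) = -6 + (-43 - 573248) = -6 - 573291 = -573297)
C - 1*(-35099) = -573297 - 1*(-35099) = -573297 + 35099 = -538198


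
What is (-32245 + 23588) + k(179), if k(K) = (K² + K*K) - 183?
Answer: 55242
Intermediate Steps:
k(K) = -183 + 2*K² (k(K) = (K² + K²) - 183 = 2*K² - 183 = -183 + 2*K²)
(-32245 + 23588) + k(179) = (-32245 + 23588) + (-183 + 2*179²) = -8657 + (-183 + 2*32041) = -8657 + (-183 + 64082) = -8657 + 63899 = 55242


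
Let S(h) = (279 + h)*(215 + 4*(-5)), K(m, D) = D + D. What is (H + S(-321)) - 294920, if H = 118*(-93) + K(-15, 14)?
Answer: -314056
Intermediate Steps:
K(m, D) = 2*D
S(h) = 54405 + 195*h (S(h) = (279 + h)*(215 - 20) = (279 + h)*195 = 54405 + 195*h)
H = -10946 (H = 118*(-93) + 2*14 = -10974 + 28 = -10946)
(H + S(-321)) - 294920 = (-10946 + (54405 + 195*(-321))) - 294920 = (-10946 + (54405 - 62595)) - 294920 = (-10946 - 8190) - 294920 = -19136 - 294920 = -314056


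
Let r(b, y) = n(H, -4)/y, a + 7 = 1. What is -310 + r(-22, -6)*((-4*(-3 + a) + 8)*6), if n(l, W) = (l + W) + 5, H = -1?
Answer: -310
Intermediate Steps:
a = -6 (a = -7 + 1 = -6)
n(l, W) = 5 + W + l (n(l, W) = (W + l) + 5 = 5 + W + l)
r(b, y) = 0 (r(b, y) = (5 - 4 - 1)/y = 0/y = 0)
-310 + r(-22, -6)*((-4*(-3 + a) + 8)*6) = -310 + 0*((-4*(-3 - 6) + 8)*6) = -310 + 0*((-4*(-9) + 8)*6) = -310 + 0*((36 + 8)*6) = -310 + 0*(44*6) = -310 + 0*264 = -310 + 0 = -310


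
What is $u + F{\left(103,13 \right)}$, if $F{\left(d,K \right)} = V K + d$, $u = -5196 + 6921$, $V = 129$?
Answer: $3505$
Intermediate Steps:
$u = 1725$
$F{\left(d,K \right)} = d + 129 K$ ($F{\left(d,K \right)} = 129 K + d = d + 129 K$)
$u + F{\left(103,13 \right)} = 1725 + \left(103 + 129 \cdot 13\right) = 1725 + \left(103 + 1677\right) = 1725 + 1780 = 3505$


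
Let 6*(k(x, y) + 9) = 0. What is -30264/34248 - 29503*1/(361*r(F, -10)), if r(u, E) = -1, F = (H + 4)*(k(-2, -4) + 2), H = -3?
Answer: 41645560/515147 ≈ 80.842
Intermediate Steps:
k(x, y) = -9 (k(x, y) = -9 + (⅙)*0 = -9 + 0 = -9)
F = -7 (F = (-3 + 4)*(-9 + 2) = 1*(-7) = -7)
-30264/34248 - 29503*1/(361*r(F, -10)) = -30264/34248 - 29503/((-19)²*(-1)) = -30264*1/34248 - 29503/(361*(-1)) = -1261/1427 - 29503/(-361) = -1261/1427 - 29503*(-1/361) = -1261/1427 + 29503/361 = 41645560/515147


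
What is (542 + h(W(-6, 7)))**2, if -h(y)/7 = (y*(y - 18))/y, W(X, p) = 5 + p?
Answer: 341056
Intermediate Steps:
h(y) = 126 - 7*y (h(y) = -7*y*(y - 18)/y = -7*y*(-18 + y)/y = -7*(-18 + y) = 126 - 7*y)
(542 + h(W(-6, 7)))**2 = (542 + (126 - 7*(5 + 7)))**2 = (542 + (126 - 7*12))**2 = (542 + (126 - 84))**2 = (542 + 42)**2 = 584**2 = 341056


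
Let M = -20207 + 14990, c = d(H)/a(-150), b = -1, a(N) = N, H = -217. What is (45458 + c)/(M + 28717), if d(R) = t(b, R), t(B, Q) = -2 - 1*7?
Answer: 2272903/1175000 ≈ 1.9344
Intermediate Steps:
t(B, Q) = -9 (t(B, Q) = -2 - 7 = -9)
d(R) = -9
c = 3/50 (c = -9/(-150) = -9*(-1/150) = 3/50 ≈ 0.060000)
M = -5217
(45458 + c)/(M + 28717) = (45458 + 3/50)/(-5217 + 28717) = (2272903/50)/23500 = (2272903/50)*(1/23500) = 2272903/1175000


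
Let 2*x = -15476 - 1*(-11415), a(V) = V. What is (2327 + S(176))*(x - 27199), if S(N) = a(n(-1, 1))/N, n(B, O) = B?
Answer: -23941941909/352 ≈ -6.8017e+7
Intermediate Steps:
x = -4061/2 (x = (-15476 - 1*(-11415))/2 = (-15476 + 11415)/2 = (½)*(-4061) = -4061/2 ≈ -2030.5)
S(N) = -1/N
(2327 + S(176))*(x - 27199) = (2327 - 1/176)*(-4061/2 - 27199) = (2327 - 1*1/176)*(-58459/2) = (2327 - 1/176)*(-58459/2) = (409551/176)*(-58459/2) = -23941941909/352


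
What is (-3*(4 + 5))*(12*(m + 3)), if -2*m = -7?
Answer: -2106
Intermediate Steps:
m = 7/2 (m = -1/2*(-7) = 7/2 ≈ 3.5000)
(-3*(4 + 5))*(12*(m + 3)) = (-3*(4 + 5))*(12*(7/2 + 3)) = (-3*9)*(12*(13/2)) = -27*78 = -2106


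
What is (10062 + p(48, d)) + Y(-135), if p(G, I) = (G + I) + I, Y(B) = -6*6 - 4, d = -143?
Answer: 9784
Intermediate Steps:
Y(B) = -40 (Y(B) = -36 - 4 = -40)
p(G, I) = G + 2*I
(10062 + p(48, d)) + Y(-135) = (10062 + (48 + 2*(-143))) - 40 = (10062 + (48 - 286)) - 40 = (10062 - 238) - 40 = 9824 - 40 = 9784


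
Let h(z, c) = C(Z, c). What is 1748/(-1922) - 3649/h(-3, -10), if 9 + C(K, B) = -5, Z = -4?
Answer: 3494453/13454 ≈ 259.73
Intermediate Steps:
C(K, B) = -14 (C(K, B) = -9 - 5 = -14)
h(z, c) = -14
1748/(-1922) - 3649/h(-3, -10) = 1748/(-1922) - 3649/(-14) = 1748*(-1/1922) - 3649*(-1/14) = -874/961 + 3649/14 = 3494453/13454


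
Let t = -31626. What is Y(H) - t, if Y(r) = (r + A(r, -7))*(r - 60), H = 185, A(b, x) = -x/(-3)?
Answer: 163378/3 ≈ 54459.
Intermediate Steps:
A(b, x) = x/3 (A(b, x) = -x*(-1)/3 = -(-1)*x/3 = x/3)
Y(r) = (-60 + r)*(-7/3 + r) (Y(r) = (r + (1/3)*(-7))*(r - 60) = (r - 7/3)*(-60 + r) = (-7/3 + r)*(-60 + r) = (-60 + r)*(-7/3 + r))
Y(H) - t = (140 + 185**2 - 187/3*185) - 1*(-31626) = (140 + 34225 - 34595/3) + 31626 = 68500/3 + 31626 = 163378/3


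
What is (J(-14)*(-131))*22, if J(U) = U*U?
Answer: -564872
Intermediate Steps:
J(U) = U²
(J(-14)*(-131))*22 = ((-14)²*(-131))*22 = (196*(-131))*22 = -25676*22 = -564872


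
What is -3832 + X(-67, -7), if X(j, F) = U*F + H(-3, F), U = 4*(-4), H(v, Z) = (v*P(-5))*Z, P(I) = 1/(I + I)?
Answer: -37221/10 ≈ -3722.1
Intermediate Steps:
P(I) = 1/(2*I)
H(v, Z) = -Z*v/10 (H(v, Z) = (v*((1/2)/(-5)))*Z = (v*((1/2)*(-1/5)))*Z = (v*(-1/10))*Z = (-v/10)*Z = -Z*v/10)
U = -16
X(j, F) = -157*F/10 (X(j, F) = -16*F - 1/10*F*(-3) = -16*F + 3*F/10 = -157*F/10)
-3832 + X(-67, -7) = -3832 - 157/10*(-7) = -3832 + 1099/10 = -37221/10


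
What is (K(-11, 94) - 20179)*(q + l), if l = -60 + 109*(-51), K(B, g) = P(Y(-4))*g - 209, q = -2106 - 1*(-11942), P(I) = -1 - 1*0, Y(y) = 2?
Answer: -86372594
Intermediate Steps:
P(I) = -1 (P(I) = -1 + 0 = -1)
q = 9836 (q = -2106 + 11942 = 9836)
K(B, g) = -209 - g (K(B, g) = -g - 209 = -209 - g)
l = -5619 (l = -60 - 5559 = -5619)
(K(-11, 94) - 20179)*(q + l) = ((-209 - 1*94) - 20179)*(9836 - 5619) = ((-209 - 94) - 20179)*4217 = (-303 - 20179)*4217 = -20482*4217 = -86372594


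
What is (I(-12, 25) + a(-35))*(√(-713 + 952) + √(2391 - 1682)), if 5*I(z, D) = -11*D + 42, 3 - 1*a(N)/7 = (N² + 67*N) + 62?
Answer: 36902*√239/5 + 36902*√709/5 ≈ 3.1062e+5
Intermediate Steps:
a(N) = -413 - 469*N - 7*N² (a(N) = 21 - 7*((N² + 67*N) + 62) = 21 - 7*(62 + N² + 67*N) = 21 + (-434 - 469*N - 7*N²) = -413 - 469*N - 7*N²)
I(z, D) = 42/5 - 11*D/5 (I(z, D) = (-11*D + 42)/5 = (42 - 11*D)/5 = 42/5 - 11*D/5)
(I(-12, 25) + a(-35))*(√(-713 + 952) + √(2391 - 1682)) = ((42/5 - 11/5*25) + (-413 - 469*(-35) - 7*(-35)²))*(√(-713 + 952) + √(2391 - 1682)) = ((42/5 - 55) + (-413 + 16415 - 7*1225))*(√239 + √709) = (-233/5 + (-413 + 16415 - 8575))*(√239 + √709) = (-233/5 + 7427)*(√239 + √709) = 36902*(√239 + √709)/5 = 36902*√239/5 + 36902*√709/5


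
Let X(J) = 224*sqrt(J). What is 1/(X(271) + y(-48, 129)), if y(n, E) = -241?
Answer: 241/13539615 + 224*sqrt(271)/13539615 ≈ 0.00029015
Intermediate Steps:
1/(X(271) + y(-48, 129)) = 1/(224*sqrt(271) - 241) = 1/(-241 + 224*sqrt(271))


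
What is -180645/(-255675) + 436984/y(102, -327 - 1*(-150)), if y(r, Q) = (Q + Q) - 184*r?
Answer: -3609053017/162967245 ≈ -22.146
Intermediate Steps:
y(r, Q) = -184*r + 2*Q (y(r, Q) = 2*Q - 184*r = -184*r + 2*Q)
-180645/(-255675) + 436984/y(102, -327 - 1*(-150)) = -180645/(-255675) + 436984/(-184*102 + 2*(-327 - 1*(-150))) = -180645*(-1/255675) + 436984/(-18768 + 2*(-327 + 150)) = 12043/17045 + 436984/(-18768 + 2*(-177)) = 12043/17045 + 436984/(-18768 - 354) = 12043/17045 + 436984/(-19122) = 12043/17045 + 436984*(-1/19122) = 12043/17045 - 218492/9561 = -3609053017/162967245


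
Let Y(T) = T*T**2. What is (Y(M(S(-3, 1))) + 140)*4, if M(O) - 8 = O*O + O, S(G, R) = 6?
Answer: 500560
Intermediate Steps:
M(O) = 8 + O + O**2 (M(O) = 8 + (O*O + O) = 8 + (O**2 + O) = 8 + (O + O**2) = 8 + O + O**2)
Y(T) = T**3
(Y(M(S(-3, 1))) + 140)*4 = ((8 + 6 + 6**2)**3 + 140)*4 = ((8 + 6 + 36)**3 + 140)*4 = (50**3 + 140)*4 = (125000 + 140)*4 = 125140*4 = 500560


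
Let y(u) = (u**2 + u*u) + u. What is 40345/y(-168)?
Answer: 8069/11256 ≈ 0.71686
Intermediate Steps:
y(u) = u + 2*u**2 (y(u) = (u**2 + u**2) + u = 2*u**2 + u = u + 2*u**2)
40345/y(-168) = 40345/((-168*(1 + 2*(-168)))) = 40345/((-168*(1 - 336))) = 40345/((-168*(-335))) = 40345/56280 = 40345*(1/56280) = 8069/11256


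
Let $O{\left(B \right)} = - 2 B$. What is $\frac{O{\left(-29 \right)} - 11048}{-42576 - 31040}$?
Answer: $\frac{5495}{36808} \approx 0.14929$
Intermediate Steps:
$\frac{O{\left(-29 \right)} - 11048}{-42576 - 31040} = \frac{\left(-2\right) \left(-29\right) - 11048}{-42576 - 31040} = \frac{58 - 11048}{-73616} = \left(-10990\right) \left(- \frac{1}{73616}\right) = \frac{5495}{36808}$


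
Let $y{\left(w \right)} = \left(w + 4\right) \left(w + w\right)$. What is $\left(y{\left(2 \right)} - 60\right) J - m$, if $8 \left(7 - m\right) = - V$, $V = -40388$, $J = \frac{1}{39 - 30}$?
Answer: $\frac{10075}{2} \approx 5037.5$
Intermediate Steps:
$J = \frac{1}{9} \approx 0.11111$
$m = - \frac{10083}{2}$ ($m = 7 - \frac{\left(-1\right) \left(-40388\right)}{8} = 7 - \frac{10097}{2} = - \frac{10083}{2} \approx -5041.5$)
$y{\left(w \right)} = 2 w \left(4 + w\right)$ ($y{\left(w \right)} = \left(4 + w\right) 2 w = 2 w \left(4 + w\right)$)
$\left(y{\left(2 \right)} - 60\right) J - m = \left(2 \cdot 2 \left(4 + 2\right) - 60\right) \frac{1}{9} - - \frac{10083}{2} = \left(2 \cdot 2 \cdot 6 - 60\right) \frac{1}{9} + \frac{10083}{2} = \left(24 - 60\right) \frac{1}{9} + \frac{10083}{2} = \left(-36\right) \frac{1}{9} + \frac{10083}{2} = -4 + \frac{10083}{2} = \frac{10075}{2}$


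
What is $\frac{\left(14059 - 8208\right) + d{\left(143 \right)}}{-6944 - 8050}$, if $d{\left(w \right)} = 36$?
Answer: $- \frac{841}{2142} \approx -0.39262$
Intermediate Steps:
$\frac{\left(14059 - 8208\right) + d{\left(143 \right)}}{-6944 - 8050} = \frac{\left(14059 - 8208\right) + 36}{-6944 - 8050} = \frac{5851 + 36}{-14994} = 5887 \left(- \frac{1}{14994}\right) = - \frac{841}{2142}$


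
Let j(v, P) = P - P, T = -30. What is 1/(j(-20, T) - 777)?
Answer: -1/777 ≈ -0.0012870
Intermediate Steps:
j(v, P) = 0
1/(j(-20, T) - 777) = 1/(0 - 777) = 1/(-777) = -1/777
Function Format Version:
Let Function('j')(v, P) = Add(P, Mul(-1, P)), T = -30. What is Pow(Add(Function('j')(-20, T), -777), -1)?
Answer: Rational(-1, 777) ≈ -0.0012870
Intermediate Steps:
Function('j')(v, P) = 0
Pow(Add(Function('j')(-20, T), -777), -1) = Pow(Add(0, -777), -1) = Pow(-777, -1) = Rational(-1, 777)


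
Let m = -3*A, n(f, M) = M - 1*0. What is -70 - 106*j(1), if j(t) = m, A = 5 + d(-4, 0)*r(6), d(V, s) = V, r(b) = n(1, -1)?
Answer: 2792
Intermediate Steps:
n(f, M) = M (n(f, M) = M + 0 = M)
r(b) = -1
A = 9 (A = 5 - 4*(-1) = 5 + 4 = 9)
m = -27 (m = -3*9 = -27)
j(t) = -27
-70 - 106*j(1) = -70 - 106*(-27) = -70 + 2862 = 2792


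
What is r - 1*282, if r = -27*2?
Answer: -336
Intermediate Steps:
r = -54
r - 1*282 = -54 - 1*282 = -54 - 282 = -336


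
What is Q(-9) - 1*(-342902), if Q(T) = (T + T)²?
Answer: 343226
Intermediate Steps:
Q(T) = 4*T² (Q(T) = (2*T)² = 4*T²)
Q(-9) - 1*(-342902) = 4*(-9)² - 1*(-342902) = 4*81 + 342902 = 324 + 342902 = 343226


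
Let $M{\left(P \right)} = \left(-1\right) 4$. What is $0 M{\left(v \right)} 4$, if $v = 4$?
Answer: $0$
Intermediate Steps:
$M{\left(P \right)} = -4$
$0 M{\left(v \right)} 4 = 0 \left(-4\right) 4 = 0 \cdot 4 = 0$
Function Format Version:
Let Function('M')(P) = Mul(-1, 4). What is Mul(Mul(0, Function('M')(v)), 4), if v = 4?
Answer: 0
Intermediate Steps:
Function('M')(P) = -4
Mul(Mul(0, Function('M')(v)), 4) = Mul(Mul(0, -4), 4) = Mul(0, 4) = 0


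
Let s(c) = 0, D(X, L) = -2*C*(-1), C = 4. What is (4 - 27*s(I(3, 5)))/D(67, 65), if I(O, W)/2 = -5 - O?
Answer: ½ ≈ 0.50000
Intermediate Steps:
I(O, W) = -10 - 2*O (I(O, W) = 2*(-5 - O) = -10 - 2*O)
D(X, L) = 8 (D(X, L) = -2*4*(-1) = -8*(-1) = 8)
(4 - 27*s(I(3, 5)))/D(67, 65) = (4 - 27*0)/8 = (4 + 0)*(⅛) = 4*(⅛) = ½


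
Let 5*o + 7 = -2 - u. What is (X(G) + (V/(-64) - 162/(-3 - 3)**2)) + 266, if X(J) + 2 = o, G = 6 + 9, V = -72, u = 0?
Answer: 10353/40 ≈ 258.83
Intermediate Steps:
G = 15
o = -9/5 (o = -7/5 + (-2 - 1*0)/5 = -7/5 + (-2 + 0)/5 = -7/5 + (1/5)*(-2) = -7/5 - 2/5 = -9/5 ≈ -1.8000)
X(J) = -19/5 (X(J) = -2 - 9/5 = -19/5)
(X(G) + (V/(-64) - 162/(-3 - 3)**2)) + 266 = (-19/5 + (-72/(-64) - 162/(-3 - 3)**2)) + 266 = (-19/5 + (-72*(-1/64) - 162/((-6)**2))) + 266 = (-19/5 + (9/8 - 162/36)) + 266 = (-19/5 + (9/8 - 162*1/36)) + 266 = (-19/5 + (9/8 - 9/2)) + 266 = (-19/5 - 27/8) + 266 = -287/40 + 266 = 10353/40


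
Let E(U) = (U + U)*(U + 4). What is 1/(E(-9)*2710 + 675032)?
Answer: 1/918932 ≈ 1.0882e-6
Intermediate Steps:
E(U) = 2*U*(4 + U) (E(U) = (2*U)*(4 + U) = 2*U*(4 + U))
1/(E(-9)*2710 + 675032) = 1/((2*(-9)*(4 - 9))*2710 + 675032) = 1/((2*(-9)*(-5))*2710 + 675032) = 1/(90*2710 + 675032) = 1/(243900 + 675032) = 1/918932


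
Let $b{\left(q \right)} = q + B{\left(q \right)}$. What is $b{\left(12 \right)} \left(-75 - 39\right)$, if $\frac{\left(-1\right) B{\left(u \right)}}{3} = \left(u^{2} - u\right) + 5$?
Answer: $45486$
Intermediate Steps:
$B{\left(u \right)} = -15 - 3 u^{2} + 3 u$ ($B{\left(u \right)} = - 3 \left(\left(u^{2} - u\right) + 5\right) = - 3 \left(5 + u^{2} - u\right) = -15 - 3 u^{2} + 3 u$)
$b{\left(q \right)} = -15 - 3 q^{2} + 4 q$ ($b{\left(q \right)} = q - \left(15 - 3 q + 3 q^{2}\right) = -15 - 3 q^{2} + 4 q$)
$b{\left(12 \right)} \left(-75 - 39\right) = \left(-15 - 3 \cdot 12^{2} + 4 \cdot 12\right) \left(-75 - 39\right) = \left(-15 - 432 + 48\right) \left(-114\right) = \left(-399\right) \left(-114\right) = 45486$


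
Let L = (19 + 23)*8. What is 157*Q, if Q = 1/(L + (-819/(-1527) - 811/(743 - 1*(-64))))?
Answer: 64489791/137823880 ≈ 0.46791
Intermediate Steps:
L = 336 (L = 42*8 = 336)
Q = 410763/137823880 (Q = 1/(336 + (-819/(-1527) - 811/(743 - 1*(-64)))) = 1/(336 + (-819*(-1/1527) - 811/(743 + 64))) = 1/(336 + (273/509 - 811/807)) = 1/(336 - 192488/410763) = 1/(137823880/410763) = 410763/137823880 ≈ 0.0029803)
157*Q = 157*(410763/137823880) = 64489791/137823880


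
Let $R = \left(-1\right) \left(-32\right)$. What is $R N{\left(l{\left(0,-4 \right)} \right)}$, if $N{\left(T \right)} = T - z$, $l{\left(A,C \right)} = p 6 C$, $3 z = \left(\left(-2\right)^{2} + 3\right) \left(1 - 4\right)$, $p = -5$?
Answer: $4064$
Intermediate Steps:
$z = -7$ ($z = \frac{\left(\left(-2\right)^{2} + 3\right) \left(1 - 4\right)}{3} = \frac{\left(4 + 3\right) \left(-3\right)}{3} = \frac{7 \left(-3\right)}{3} = \frac{1}{3} \left(-21\right) = -7$)
$R = 32$
$l{\left(A,C \right)} = - 30 C$ ($l{\left(A,C \right)} = \left(-5\right) 6 C = - 30 C$)
$N{\left(T \right)} = 7 + T$ ($N{\left(T \right)} = T - -7 = T + 7 = 7 + T$)
$R N{\left(l{\left(0,-4 \right)} \right)} = 32 \left(7 - -120\right) = 32 \left(7 + 120\right) = 32 \cdot 127 = 4064$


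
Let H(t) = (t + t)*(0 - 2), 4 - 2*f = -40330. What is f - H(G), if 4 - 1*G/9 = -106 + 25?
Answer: 23227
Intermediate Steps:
f = 20167 (f = 2 - ½*(-40330) = 2 + 20165 = 20167)
G = 765 (G = 36 - 9*(-106 + 25) = 36 - 9*(-81) = 36 + 729 = 765)
H(t) = -4*t (H(t) = (2*t)*(-2) = -4*t)
f - H(G) = 20167 - (-4)*765 = 20167 - 1*(-3060) = 20167 + 3060 = 23227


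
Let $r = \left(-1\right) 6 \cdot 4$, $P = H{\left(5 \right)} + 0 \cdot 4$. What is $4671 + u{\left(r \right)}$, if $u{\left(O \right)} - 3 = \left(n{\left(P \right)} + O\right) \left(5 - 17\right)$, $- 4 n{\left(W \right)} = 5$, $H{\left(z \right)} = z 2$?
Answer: $4977$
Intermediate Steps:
$H{\left(z \right)} = 2 z$
$P = 10$ ($P = 2 \cdot 5 + 0 \cdot 4 = 10 + 0 = 10$)
$n{\left(W \right)} = - \frac{5}{4}$ ($n{\left(W \right)} = \left(- \frac{1}{4}\right) 5 = - \frac{5}{4}$)
$r = -24$ ($r = \left(-6\right) 4 = -24$)
$u{\left(O \right)} = 18 - 12 O$ ($u{\left(O \right)} = 3 + \left(- \frac{5}{4} + O\right) \left(5 - 17\right) = 3 + \left(- \frac{5}{4} + O\right) \left(-12\right) = 3 - \left(-15 + 12 O\right) = 18 - 12 O$)
$4671 + u{\left(r \right)} = 4671 + \left(18 - -288\right) = 4671 + \left(18 + 288\right) = 4671 + 306 = 4977$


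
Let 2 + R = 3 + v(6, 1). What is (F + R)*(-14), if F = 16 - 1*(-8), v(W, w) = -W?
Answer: -266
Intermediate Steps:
R = -5 (R = -2 + (3 - 1*6) = -2 + (3 - 6) = -2 - 3 = -5)
F = 24 (F = 16 + 8 = 24)
(F + R)*(-14) = (24 - 5)*(-14) = 19*(-14) = -266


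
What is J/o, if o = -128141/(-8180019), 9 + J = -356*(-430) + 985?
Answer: 1260181007064/128141 ≈ 9.8343e+6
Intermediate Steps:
J = 154056 (J = -9 + (-356*(-430) + 985) = -9 + (153080 + 985) = -9 + 154065 = 154056)
o = 128141/8180019 (o = -128141*(-1/8180019) = 128141/8180019 ≈ 0.015665)
J/o = 154056/(128141/8180019) = 154056*(8180019/128141) = 1260181007064/128141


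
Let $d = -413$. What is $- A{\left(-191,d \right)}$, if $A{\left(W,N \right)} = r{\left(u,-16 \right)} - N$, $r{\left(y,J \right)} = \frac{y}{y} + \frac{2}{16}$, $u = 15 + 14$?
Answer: $- \frac{3313}{8} \approx -414.13$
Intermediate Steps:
$u = 29$
$r{\left(y,J \right)} = \frac{9}{8}$ ($r{\left(y,J \right)} = 1 + 2 \cdot \frac{1}{16} = 1 + \frac{1}{8} = \frac{9}{8}$)
$A{\left(W,N \right)} = \frac{9}{8} - N$
$- A{\left(-191,d \right)} = - (\frac{9}{8} - -413) = - (\frac{9}{8} + 413) = \left(-1\right) \frac{3313}{8} = - \frac{3313}{8}$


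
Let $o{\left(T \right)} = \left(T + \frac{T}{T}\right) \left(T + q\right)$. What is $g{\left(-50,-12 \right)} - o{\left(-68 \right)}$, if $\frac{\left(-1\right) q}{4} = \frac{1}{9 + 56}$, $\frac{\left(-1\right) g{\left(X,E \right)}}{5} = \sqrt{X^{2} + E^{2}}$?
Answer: $- \frac{296408}{65} - 10 \sqrt{661} \approx -4817.2$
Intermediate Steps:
$g{\left(X,E \right)} = - 5 \sqrt{E^{2} + X^{2}}$ ($g{\left(X,E \right)} = - 5 \sqrt{X^{2} + E^{2}} = - 5 \sqrt{E^{2} + X^{2}}$)
$q = - \frac{4}{65}$ ($q = - \frac{4}{9 + 56} = - \frac{4}{65} \approx -0.061538$)
$o{\left(T \right)} = \left(1 + T\right) \left(- \frac{4}{65} + T\right)$ ($o{\left(T \right)} = \left(T + \frac{T}{T}\right) \left(T - \frac{4}{65}\right) = \left(T + 1\right) \left(- \frac{4}{65} + T\right) = \left(1 + T\right) \left(- \frac{4}{65} + T\right)$)
$g{\left(-50,-12 \right)} - o{\left(-68 \right)} = - 5 \sqrt{\left(-12\right)^{2} + \left(-50\right)^{2}} - \left(- \frac{4}{65} + \left(-68\right)^{2} + \frac{61}{65} \left(-68\right)\right) = - 5 \sqrt{144 + 2500} - \left(- \frac{4}{65} + 4624 - \frac{4148}{65}\right) = - 5 \sqrt{2644} - \frac{296408}{65} = - 5 \cdot 2 \sqrt{661} - \frac{296408}{65} = - 10 \sqrt{661} - \frac{296408}{65} = - \frac{296408}{65} - 10 \sqrt{661}$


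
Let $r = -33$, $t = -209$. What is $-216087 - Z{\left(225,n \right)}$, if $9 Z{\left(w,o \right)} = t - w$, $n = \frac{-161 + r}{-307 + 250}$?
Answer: $- \frac{1944349}{9} \approx -2.1604 \cdot 10^{5}$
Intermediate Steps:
$n = \frac{194}{57}$ ($n = \frac{-161 - 33}{-307 + 250} = - \frac{194}{-57} = \left(-194\right) \left(- \frac{1}{57}\right) = \frac{194}{57} \approx 3.4035$)
$Z{\left(w,o \right)} = - \frac{209}{9} - \frac{w}{9}$ ($Z{\left(w,o \right)} = \frac{-209 - w}{9} = - \frac{209}{9} - \frac{w}{9}$)
$-216087 - Z{\left(225,n \right)} = -216087 - \left(- \frac{209}{9} - 25\right) = -216087 - - \frac{434}{9} = -216087 + \frac{434}{9} = - \frac{1944349}{9}$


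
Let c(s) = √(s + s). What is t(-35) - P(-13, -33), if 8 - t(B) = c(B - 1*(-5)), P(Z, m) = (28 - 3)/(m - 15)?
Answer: 409/48 - 2*I*√15 ≈ 8.5208 - 7.746*I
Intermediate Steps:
c(s) = √2*√s (c(s) = √(2*s) = √2*√s)
P(Z, m) = 25/(-15 + m)
t(B) = 8 - √2*√(5 + B) (t(B) = 8 - √2*√(B - 1*(-5)) = 8 - √2*√(B + 5) = 8 - √2*√(5 + B))
t(-35) - P(-13, -33) = (8 - √(10 + 2*(-35))) - 25/(-15 - 33) = (8 - √(10 - 70)) - 25/(-48) = (8 - √(-60)) - 25*(-1)/48 = (8 - 2*I*√15) - 1*(-25/48) = (8 - 2*I*√15) + 25/48 = 409/48 - 2*I*√15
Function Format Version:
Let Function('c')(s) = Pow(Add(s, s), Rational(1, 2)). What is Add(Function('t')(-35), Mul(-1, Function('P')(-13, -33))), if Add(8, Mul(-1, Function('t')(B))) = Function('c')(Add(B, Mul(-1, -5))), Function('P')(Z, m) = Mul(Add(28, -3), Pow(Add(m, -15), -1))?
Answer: Add(Rational(409, 48), Mul(-2, I, Pow(15, Rational(1, 2)))) ≈ Add(8.5208, Mul(-7.7460, I))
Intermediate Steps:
Function('c')(s) = Mul(Pow(2, Rational(1, 2)), Pow(s, Rational(1, 2))) (Function('c')(s) = Pow(Mul(2, s), Rational(1, 2)) = Mul(Pow(2, Rational(1, 2)), Pow(s, Rational(1, 2))))
Function('P')(Z, m) = Mul(25, Pow(Add(-15, m), -1))
Function('t')(B) = Add(8, Mul(-1, Pow(2, Rational(1, 2)), Pow(Add(5, B), Rational(1, 2)))) (Function('t')(B) = Add(8, Mul(-1, Mul(Pow(2, Rational(1, 2)), Pow(Add(B, Mul(-1, -5)), Rational(1, 2))))) = Add(8, Mul(-1, Mul(Pow(2, Rational(1, 2)), Pow(Add(B, 5), Rational(1, 2))))) = Add(8, Mul(-1, Mul(Pow(2, Rational(1, 2)), Pow(Add(5, B), Rational(1, 2))))) = Add(8, Mul(-1, Pow(2, Rational(1, 2)), Pow(Add(5, B), Rational(1, 2)))))
Add(Function('t')(-35), Mul(-1, Function('P')(-13, -33))) = Add(Add(8, Mul(-1, Pow(Add(10, Mul(2, -35)), Rational(1, 2)))), Mul(-1, Mul(25, Pow(Add(-15, -33), -1)))) = Add(Add(8, Mul(-1, Pow(Add(10, -70), Rational(1, 2)))), Mul(-1, Mul(25, Pow(-48, -1)))) = Add(Add(8, Mul(-1, Pow(-60, Rational(1, 2)))), Mul(-1, Mul(25, Rational(-1, 48)))) = Add(Add(8, Mul(-1, Mul(2, I, Pow(15, Rational(1, 2))))), Mul(-1, Rational(-25, 48))) = Add(Add(8, Mul(-2, I, Pow(15, Rational(1, 2)))), Rational(25, 48)) = Add(Rational(409, 48), Mul(-2, I, Pow(15, Rational(1, 2))))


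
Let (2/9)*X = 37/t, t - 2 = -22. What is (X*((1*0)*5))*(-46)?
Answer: 0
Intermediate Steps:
t = -20 (t = 2 - 22 = -20)
X = -333/40 (X = 9*(37/(-20))/2 = 9*(37*(-1/20))/2 = (9/2)*(-37/20) = -333/40 ≈ -8.3250)
(X*((1*0)*5))*(-46) = -333*1*0*5/40*(-46) = -0*5*(-46) = -333/40*0*(-46) = 0*(-46) = 0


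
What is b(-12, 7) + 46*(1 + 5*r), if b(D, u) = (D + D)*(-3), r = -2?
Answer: -342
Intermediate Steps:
b(D, u) = -6*D (b(D, u) = (2*D)*(-3) = -6*D)
b(-12, 7) + 46*(1 + 5*r) = -6*(-12) + 46*(1 + 5*(-2)) = 72 + 46*(1 - 10) = 72 + 46*(-9) = 72 - 414 = -342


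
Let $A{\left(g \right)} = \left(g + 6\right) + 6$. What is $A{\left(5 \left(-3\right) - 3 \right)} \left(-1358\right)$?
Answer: $8148$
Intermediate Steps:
$A{\left(g \right)} = 12 + g$ ($A{\left(g \right)} = \left(6 + g\right) + 6 = 12 + g$)
$A{\left(5 \left(-3\right) - 3 \right)} \left(-1358\right) = \left(12 + \left(5 \left(-3\right) - 3\right)\right) \left(-1358\right) = \left(12 - 18\right) \left(-1358\right) = \left(-6\right) \left(-1358\right) = 8148$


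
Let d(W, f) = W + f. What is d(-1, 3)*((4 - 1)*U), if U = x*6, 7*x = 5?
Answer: 180/7 ≈ 25.714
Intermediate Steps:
x = 5/7 (x = (1/7)*5 = 5/7 ≈ 0.71429)
U = 30/7 (U = (5/7)*6 = 30/7 ≈ 4.2857)
d(-1, 3)*((4 - 1)*U) = (-1 + 3)*((4 - 1)*(30/7)) = 2*(3*(30/7)) = 2*(90/7) = 180/7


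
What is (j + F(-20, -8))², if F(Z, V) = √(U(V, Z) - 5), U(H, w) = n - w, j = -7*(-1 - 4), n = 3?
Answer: 1243 + 210*√2 ≈ 1540.0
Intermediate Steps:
j = 35 (j = -7*(-5) = 35)
U(H, w) = 3 - w
F(Z, V) = √(-2 - Z) (F(Z, V) = √((3 - Z) - 5) = √(-2 - Z))
(j + F(-20, -8))² = (35 + √(-2 - 1*(-20)))² = (35 + √(-2 + 20))² = (35 + √18)² = (35 + 3*√2)²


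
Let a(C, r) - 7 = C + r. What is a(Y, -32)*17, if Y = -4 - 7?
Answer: -612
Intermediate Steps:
Y = -11
a(C, r) = 7 + C + r (a(C, r) = 7 + (C + r) = 7 + C + r)
a(Y, -32)*17 = (7 - 11 - 32)*17 = -36*17 = -612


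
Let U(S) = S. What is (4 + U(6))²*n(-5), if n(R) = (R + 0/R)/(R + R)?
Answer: 50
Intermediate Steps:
n(R) = ½ (n(R) = (R + 0)/((2*R)) = R*(1/(2*R)) = ½)
(4 + U(6))²*n(-5) = (4 + 6)²*(½) = 10²*(½) = 100*(½) = 50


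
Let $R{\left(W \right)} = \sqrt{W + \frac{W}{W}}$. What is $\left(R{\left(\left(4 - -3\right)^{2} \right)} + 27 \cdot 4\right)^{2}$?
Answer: $11714 + 1080 \sqrt{2} \approx 13241.0$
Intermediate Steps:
$R{\left(W \right)} = \sqrt{1 + W}$ ($R{\left(W \right)} = \sqrt{W + 1} = \sqrt{1 + W}$)
$\left(R{\left(\left(4 - -3\right)^{2} \right)} + 27 \cdot 4\right)^{2} = \left(\sqrt{1 + \left(4 - -3\right)^{2}} + 27 \cdot 4\right)^{2} = \left(\sqrt{1 + \left(4 + 3\right)^{2}} + 108\right)^{2} = \left(\sqrt{1 + 7^{2}} + 108\right)^{2} = \left(\sqrt{1 + 49} + 108\right)^{2} = \left(\sqrt{50} + 108\right)^{2} = \left(5 \sqrt{2} + 108\right)^{2} = \left(108 + 5 \sqrt{2}\right)^{2}$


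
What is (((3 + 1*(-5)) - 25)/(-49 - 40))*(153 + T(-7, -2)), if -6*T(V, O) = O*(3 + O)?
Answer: 4140/89 ≈ 46.517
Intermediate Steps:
T(V, O) = -O*(3 + O)/6
(((3 + 1*(-5)) - 25)/(-49 - 40))*(153 + T(-7, -2)) = (((3 + 1*(-5)) - 25)/(-49 - 40))*(153 - 1/6*(-2)*(3 - 2)) = (((3 - 5) - 25)/(-89))*(153 - 1/6*(-2)*1) = ((-2 - 25)*(-1/89))*(153 + 1/3) = -27*(-1/89)*(460/3) = (27/89)*(460/3) = 4140/89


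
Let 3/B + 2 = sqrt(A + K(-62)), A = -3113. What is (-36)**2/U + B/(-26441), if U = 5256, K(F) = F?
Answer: 1513007340/6136083547 + 15*I*sqrt(127)/84055939 ≈ 0.24658 + 2.0111e-6*I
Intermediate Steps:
B = 3/(-2 + 5*I*sqrt(127)) (B = 3/(-2 + sqrt(-3113 - 62)) = 3/(-2 + sqrt(-3175)) = 3/(-2 + 5*I*sqrt(127)) ≈ -0.0018874 - 0.053174*I)
(-36)**2/U + B/(-26441) = (-36)**2/5256 + (-6/3179 - 15*I*sqrt(127)/3179)/(-26441) = 1296*(1/5256) + (-6/3179 - 15*I*sqrt(127)/3179)*(-1/26441) = 18/73 + (6/84055939 + 15*I*sqrt(127)/84055939) = 1513007340/6136083547 + 15*I*sqrt(127)/84055939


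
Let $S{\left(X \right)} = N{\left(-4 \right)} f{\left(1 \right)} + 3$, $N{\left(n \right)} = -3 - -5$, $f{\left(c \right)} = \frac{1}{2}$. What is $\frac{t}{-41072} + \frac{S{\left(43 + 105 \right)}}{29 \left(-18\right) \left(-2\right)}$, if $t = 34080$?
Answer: $- \frac{553363}{669987} \approx -0.82593$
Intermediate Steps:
$f{\left(c \right)} = \frac{1}{2}$
$N{\left(n \right)} = 2$ ($N{\left(n \right)} = -3 + 5 = 2$)
$S{\left(X \right)} = 4$ ($S{\left(X \right)} = 2 \cdot \frac{1}{2} + 3 = 1 + 3 = 4$)
$\frac{t}{-41072} + \frac{S{\left(43 + 105 \right)}}{29 \left(-18\right) \left(-2\right)} = \frac{34080}{-41072} + \frac{4}{29 \left(-18\right) \left(-2\right)} = 34080 \left(- \frac{1}{41072}\right) + \frac{4}{\left(-522\right) \left(-2\right)} = - \frac{2130}{2567} + \frac{4}{1044} = - \frac{2130}{2567} + 4 \cdot \frac{1}{1044} = - \frac{2130}{2567} + \frac{1}{261} = - \frac{553363}{669987}$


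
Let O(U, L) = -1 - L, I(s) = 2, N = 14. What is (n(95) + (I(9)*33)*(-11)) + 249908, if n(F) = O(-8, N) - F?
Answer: 249072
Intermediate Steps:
n(F) = -15 - F (n(F) = (-1 - 1*14) - F = (-1 - 14) - F = -15 - F)
(n(95) + (I(9)*33)*(-11)) + 249908 = ((-15 - 1*95) + (2*33)*(-11)) + 249908 = ((-15 - 95) + 66*(-11)) + 249908 = (-110 - 726) + 249908 = -836 + 249908 = 249072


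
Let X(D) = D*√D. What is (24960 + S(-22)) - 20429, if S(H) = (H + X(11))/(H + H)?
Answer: 9063/2 - √11/4 ≈ 4530.7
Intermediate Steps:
X(D) = D^(3/2)
S(H) = (H + 11*√11)/(2*H) (S(H) = (H + 11^(3/2))/(H + H) = (H + 11*√11)/((2*H)) = (H + 11*√11)*(1/(2*H)) = (H + 11*√11)/(2*H))
(24960 + S(-22)) - 20429 = (24960 + (½)*(-22 + 11*√11)/(-22)) - 20429 = (24960 + (½)*(-1/22)*(-22 + 11*√11)) - 20429 = (24960 + (½ - √11/4)) - 20429 = (49921/2 - √11/4) - 20429 = 9063/2 - √11/4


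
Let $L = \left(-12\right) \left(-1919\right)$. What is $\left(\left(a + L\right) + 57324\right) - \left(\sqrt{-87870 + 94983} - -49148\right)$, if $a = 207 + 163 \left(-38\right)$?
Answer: $25217 - \sqrt{7113} \approx 25133.0$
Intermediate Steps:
$L = 23028$
$a = -5987$ ($a = 207 - 6194 = -5987$)
$\left(\left(a + L\right) + 57324\right) - \left(\sqrt{-87870 + 94983} - -49148\right) = \left(\left(-5987 + 23028\right) + 57324\right) - \left(\sqrt{-87870 + 94983} - -49148\right) = \left(17041 + 57324\right) - \left(\sqrt{7113} + 49148\right) = 74365 - \left(49148 + \sqrt{7113}\right) = 25217 - \sqrt{7113}$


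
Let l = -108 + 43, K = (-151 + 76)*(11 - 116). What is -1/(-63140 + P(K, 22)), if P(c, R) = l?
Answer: 1/63205 ≈ 1.5822e-5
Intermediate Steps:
K = 7875 (K = -75*(-105) = 7875)
l = -65
P(c, R) = -65
-1/(-63140 + P(K, 22)) = -1/(-63140 - 65) = -1/(-63205) = -1*(-1/63205) = 1/63205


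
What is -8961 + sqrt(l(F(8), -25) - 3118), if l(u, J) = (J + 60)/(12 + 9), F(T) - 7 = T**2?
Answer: -8961 + I*sqrt(28047)/3 ≈ -8961.0 + 55.824*I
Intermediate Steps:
F(T) = 7 + T**2
l(u, J) = 20/7 + J/21 (l(u, J) = (60 + J)/21 = (60 + J)*(1/21) = 20/7 + J/21)
-8961 + sqrt(l(F(8), -25) - 3118) = -8961 + sqrt((20/7 + (1/21)*(-25)) - 3118) = -8961 + sqrt((20/7 - 25/21) - 3118) = -8961 + sqrt(5/3 - 3118) = -8961 + sqrt(-9349/3) = -8961 + I*sqrt(28047)/3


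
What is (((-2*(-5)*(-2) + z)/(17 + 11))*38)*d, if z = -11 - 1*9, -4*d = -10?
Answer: -950/7 ≈ -135.71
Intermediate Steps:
d = 5/2 (d = -1/4*(-10) = 5/2 ≈ 2.5000)
z = -20 (z = -11 - 9 = -20)
(((-2*(-5)*(-2) + z)/(17 + 11))*38)*d = (((-2*(-5)*(-2) - 20)/(17 + 11))*38)*(5/2) = (((10*(-2) - 20)/28)*38)*(5/2) = (((-20 - 20)*(1/28))*38)*(5/2) = (-40*1/28*38)*(5/2) = -10/7*38*(5/2) = -380/7*5/2 = -950/7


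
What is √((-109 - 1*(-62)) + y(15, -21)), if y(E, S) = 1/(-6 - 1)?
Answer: I*√2310/7 ≈ 6.8661*I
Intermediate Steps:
y(E, S) = -⅐ (y(E, S) = 1/(-7) = -⅐)
√((-109 - 1*(-62)) + y(15, -21)) = √((-109 - 1*(-62)) - ⅐) = √((-109 + 62) - ⅐) = √(-47 - ⅐) = √(-330/7) = I*√2310/7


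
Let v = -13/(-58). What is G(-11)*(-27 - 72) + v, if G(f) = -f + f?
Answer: 13/58 ≈ 0.22414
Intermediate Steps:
G(f) = 0
v = 13/58 (v = -13*(-1/58) = 13/58 ≈ 0.22414)
G(-11)*(-27 - 72) + v = 0*(-27 - 72) + 13/58 = 0*(-99) + 13/58 = 0 + 13/58 = 13/58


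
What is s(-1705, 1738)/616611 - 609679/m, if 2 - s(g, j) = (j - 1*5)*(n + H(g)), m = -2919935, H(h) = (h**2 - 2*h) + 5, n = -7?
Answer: -4909044983178992/600154680095 ≈ -8179.6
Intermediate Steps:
H(h) = 5 + h**2 - 2*h
s(g, j) = 2 - (-5 + j)*(-2 + g**2 - 2*g) (s(g, j) = 2 - (j - 1*5)*(-7 + (5 + g**2 - 2*g)) = 2 - (j - 5)*(-2 + g**2 - 2*g) = 2 - (-5 + j)*(-2 + g**2 - 2*g))
s(-1705, 1738)/616611 - 609679/m = (-8 - 10*(-1705) + 5*(-1705)**2 + 7*1738 - 1*1738*(5 + (-1705)**2 - 2*(-1705)))/616611 - 609679/(-2919935) = (-8 + 17050 + 5*2907025 + 12166 - 1*1738*(5 + 2907025 + 3410))*(1/616611) - 609679*(-1/2919935) = (-8 + 17050 + 14535125 + 12166 - 1*1738*2910440)*(1/616611) + 609679/2919935 = (-8 + 17050 + 14535125 + 12166 - 5058344720)*(1/616611) + 609679/2919935 = -5043780387*1/616611 + 609679/2919935 = -1681260129/205537 + 609679/2919935 = -4909044983178992/600154680095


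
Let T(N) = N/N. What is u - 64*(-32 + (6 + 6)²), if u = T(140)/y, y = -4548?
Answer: -32600065/4548 ≈ -7168.0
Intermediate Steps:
T(N) = 1
u = -1/4548 (u = 1/(-4548) = 1*(-1/4548) = -1/4548 ≈ -0.00021988)
u - 64*(-32 + (6 + 6)²) = -1/4548 - 64*(-32 + (6 + 6)²) = -1/4548 - 64*(-32 + 12²) = -1/4548 - 64*(-32 + 144) = -1/4548 - 64*112 = -1/4548 - 1*7168 = -1/4548 - 7168 = -32600065/4548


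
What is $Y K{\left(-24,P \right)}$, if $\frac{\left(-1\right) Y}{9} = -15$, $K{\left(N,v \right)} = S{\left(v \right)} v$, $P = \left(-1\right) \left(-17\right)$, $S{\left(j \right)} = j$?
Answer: $39015$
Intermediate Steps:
$P = 17$
$K{\left(N,v \right)} = v^{2}$ ($K{\left(N,v \right)} = v v = v^{2}$)
$Y = 135$ ($Y = \left(-9\right) \left(-15\right) = 135$)
$Y K{\left(-24,P \right)} = 135 \cdot 17^{2} = 135 \cdot 289 = 39015$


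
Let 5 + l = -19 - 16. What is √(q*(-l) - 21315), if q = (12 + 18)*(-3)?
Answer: I*√24915 ≈ 157.84*I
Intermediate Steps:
l = -40 (l = -5 + (-19 - 16) = -5 - 35 = -40)
q = -90 (q = 30*(-3) = -90)
√(q*(-l) - 21315) = √(-(-90)*(-40) - 21315) = √(-90*40 - 21315) = √(-3600 - 21315) = √(-24915) = I*√24915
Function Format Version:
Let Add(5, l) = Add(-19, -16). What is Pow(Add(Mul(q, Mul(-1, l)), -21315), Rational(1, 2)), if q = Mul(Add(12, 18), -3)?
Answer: Mul(I, Pow(24915, Rational(1, 2))) ≈ Mul(157.84, I)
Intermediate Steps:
l = -40 (l = Add(-5, Add(-19, -16)) = Add(-5, -35) = -40)
q = -90 (q = Mul(30, -3) = -90)
Pow(Add(Mul(q, Mul(-1, l)), -21315), Rational(1, 2)) = Pow(Add(Mul(-90, Mul(-1, -40)), -21315), Rational(1, 2)) = Pow(Add(Mul(-90, 40), -21315), Rational(1, 2)) = Pow(Add(-3600, -21315), Rational(1, 2)) = Pow(-24915, Rational(1, 2)) = Mul(I, Pow(24915, Rational(1, 2)))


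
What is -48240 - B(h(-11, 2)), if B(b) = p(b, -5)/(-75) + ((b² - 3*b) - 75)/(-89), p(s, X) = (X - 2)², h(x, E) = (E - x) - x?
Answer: -321965464/6675 ≈ -48235.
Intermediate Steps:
h(x, E) = E - 2*x
p(s, X) = (-2 + X)²
B(b) = 1264/6675 - b²/89 + 3*b/89 (B(b) = (-2 - 5)²/(-75) + ((b² - 3*b) - 75)/(-89) = (-7)²*(-1/75) + (-75 + b² - 3*b)*(-1/89) = 49*(-1/75) + (75/89 - b²/89 + 3*b/89) = -49/75 + (75/89 - b²/89 + 3*b/89) = 1264/6675 - b²/89 + 3*b/89)
-48240 - B(h(-11, 2)) = -48240 - (1264/6675 - (2 - 2*(-11))²/89 + 3*(2 - 2*(-11))/89) = -48240 - (1264/6675 - (2 + 22)²/89 + 3*(2 + 22)/89) = -48240 - (1264/6675 - 1/89*24² + (3/89)*24) = -48240 - (1264/6675 - 1/89*576 + 72/89) = -48240 - (1264/6675 - 576/89 + 72/89) = -48240 - 1*(-36536/6675) = -48240 + 36536/6675 = -321965464/6675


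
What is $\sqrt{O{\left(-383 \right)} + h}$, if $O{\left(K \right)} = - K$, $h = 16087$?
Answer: $3 \sqrt{1830} \approx 128.34$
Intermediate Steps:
$\sqrt{O{\left(-383 \right)} + h} = \sqrt{\left(-1\right) \left(-383\right) + 16087} = \sqrt{383 + 16087} = \sqrt{16470} = 3 \sqrt{1830}$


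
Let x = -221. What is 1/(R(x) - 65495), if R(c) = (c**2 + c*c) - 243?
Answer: 1/31944 ≈ 3.1305e-5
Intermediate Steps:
R(c) = -243 + 2*c**2 (R(c) = (c**2 + c**2) - 243 = 2*c**2 - 243 = -243 + 2*c**2)
1/(R(x) - 65495) = 1/((-243 + 2*(-221)**2) - 65495) = 1/((-243 + 2*48841) - 65495) = 1/((-243 + 97682) - 65495) = 1/(97439 - 65495) = 1/31944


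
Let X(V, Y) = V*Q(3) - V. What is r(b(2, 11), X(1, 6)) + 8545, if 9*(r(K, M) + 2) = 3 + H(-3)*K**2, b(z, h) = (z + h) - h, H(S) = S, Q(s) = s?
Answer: 8542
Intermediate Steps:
b(z, h) = z (b(z, h) = (h + z) - h = z)
X(V, Y) = 2*V (X(V, Y) = V*3 - V = 3*V - V = 2*V)
r(K, M) = -5/3 - K**2/3 (r(K, M) = -2 + (3 - 3*K**2)/9 = -2 + (1/3 - K**2/3) = -5/3 - K**2/3)
r(b(2, 11), X(1, 6)) + 8545 = (-5/3 - 1/3*2**2) + 8545 = (-5/3 - 1/3*4) + 8545 = (-5/3 - 4/3) + 8545 = -3 + 8545 = 8542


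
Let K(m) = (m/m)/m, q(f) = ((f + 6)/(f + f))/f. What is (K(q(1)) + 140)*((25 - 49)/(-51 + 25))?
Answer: 11784/91 ≈ 129.49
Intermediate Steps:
q(f) = (6 + f)/(2*f²) (q(f) = ((6 + f)/((2*f)))/f = ((6 + f)*(1/(2*f)))/f = ((6 + f)/(2*f))/f = (6 + f)/(2*f²))
K(m) = 1/m
(K(q(1)) + 140)*((25 - 49)/(-51 + 25)) = (1/((½)*(6 + 1)/1²) + 140)*((25 - 49)/(-51 + 25)) = (1/((½)*1*7) + 140)*(-24/(-26)) = (1/(7/2) + 140)*(-24*(-1/26)) = (2/7 + 140)*(12/13) = (982/7)*(12/13) = 11784/91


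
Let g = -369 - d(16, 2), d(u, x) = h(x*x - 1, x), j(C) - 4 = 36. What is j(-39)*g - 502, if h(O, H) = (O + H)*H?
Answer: -15662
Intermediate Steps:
j(C) = 40 (j(C) = 4 + 36 = 40)
h(O, H) = H*(H + O) (h(O, H) = (H + O)*H = H*(H + O))
d(u, x) = x*(-1 + x + x²) (d(u, x) = x*(x + (x*x - 1)) = x*(x + (x² - 1)) = x*(x + (-1 + x²)) = x*(-1 + x + x²))
g = -379 (g = -369 - 2*(-1 + 2 + 2²) = -369 - 2*(-1 + 2 + 4) = -369 - 2*5 = -369 - 1*10 = -369 - 10 = -379)
j(-39)*g - 502 = 40*(-379) - 502 = -15160 - 502 = -15662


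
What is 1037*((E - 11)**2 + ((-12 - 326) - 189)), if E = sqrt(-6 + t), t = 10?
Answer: -462502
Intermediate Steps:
E = 2 (E = sqrt(-6 + 10) = sqrt(4) = 2)
1037*((E - 11)**2 + ((-12 - 326) - 189)) = 1037*((2 - 11)**2 + ((-12 - 326) - 189)) = 1037*((-9)**2 + (-338 - 189)) = 1037*(81 - 527) = 1037*(-446) = -462502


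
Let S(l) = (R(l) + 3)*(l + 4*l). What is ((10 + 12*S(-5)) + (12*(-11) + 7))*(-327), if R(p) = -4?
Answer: -60495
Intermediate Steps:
S(l) = -5*l (S(l) = (-4 + 3)*(l + 4*l) = -5*l)
((10 + 12*S(-5)) + (12*(-11) + 7))*(-327) = ((10 + 12*(-5*(-5))) + (12*(-11) + 7))*(-327) = ((10 + 12*25) + (-132 + 7))*(-327) = ((10 + 300) - 125)*(-327) = (310 - 125)*(-327) = 185*(-327) = -60495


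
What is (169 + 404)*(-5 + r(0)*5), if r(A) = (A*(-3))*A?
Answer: -2865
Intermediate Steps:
r(A) = -3*A² (r(A) = (-3*A)*A = -3*A²)
(169 + 404)*(-5 + r(0)*5) = (169 + 404)*(-5 - 3*0²*5) = 573*(-5 - 3*0*5) = 573*(-5 + 0*5) = 573*(-5 + 0) = 573*(-5) = -2865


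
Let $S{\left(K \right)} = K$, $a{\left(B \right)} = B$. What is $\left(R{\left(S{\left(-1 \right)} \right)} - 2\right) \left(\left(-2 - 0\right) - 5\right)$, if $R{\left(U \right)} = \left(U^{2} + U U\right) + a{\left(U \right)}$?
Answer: $7$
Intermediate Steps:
$R{\left(U \right)} = U + 2 U^{2}$ ($R{\left(U \right)} = \left(U^{2} + U U\right) + U = \left(U^{2} + U^{2}\right) + U = 2 U^{2} + U = U + 2 U^{2}$)
$\left(R{\left(S{\left(-1 \right)} \right)} - 2\right) \left(\left(-2 - 0\right) - 5\right) = \left(- (1 + 2 \left(-1\right)) - 2\right) \left(\left(-2 - 0\right) - 5\right) = \left(- (1 - 2) - 2\right) \left(\left(-2 + 0\right) - 5\right) = \left(\left(-1\right) \left(-1\right) - 2\right) \left(-2 - 5\right) = \left(1 - 2\right) \left(-7\right) = \left(-1\right) \left(-7\right) = 7$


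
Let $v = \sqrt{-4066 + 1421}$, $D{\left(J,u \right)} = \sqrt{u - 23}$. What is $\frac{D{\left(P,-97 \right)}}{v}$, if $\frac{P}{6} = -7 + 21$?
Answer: $\frac{2 \sqrt{6}}{23} \approx 0.213$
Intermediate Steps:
$P = 84$ ($P = 6 \left(-7 + 21\right) = 6 \cdot 14 = 84$)
$D{\left(J,u \right)} = \sqrt{-23 + u}$
$v = 23 i \sqrt{5}$ ($v = \sqrt{-2645} = 23 i \sqrt{5} \approx 51.43 i$)
$\frac{D{\left(P,-97 \right)}}{v} = \frac{\sqrt{-23 - 97}}{23 i \sqrt{5}} = \sqrt{-120} \left(- \frac{i \sqrt{5}}{115}\right) = 2 i \sqrt{30} \left(- \frac{i \sqrt{5}}{115}\right) = \frac{2 \sqrt{6}}{23}$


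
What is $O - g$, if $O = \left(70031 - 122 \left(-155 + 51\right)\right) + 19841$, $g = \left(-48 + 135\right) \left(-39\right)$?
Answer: $105953$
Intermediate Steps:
$g = -3393$ ($g = 87 \left(-39\right) = -3393$)
$O = 102560$ ($O = \left(70031 - -12688\right) + 19841 = \left(70031 + 12688\right) + 19841 = 82719 + 19841 = 102560$)
$O - g = 102560 - -3393 = 102560 + 3393 = 105953$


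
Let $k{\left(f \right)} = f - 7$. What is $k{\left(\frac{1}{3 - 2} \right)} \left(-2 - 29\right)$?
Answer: $186$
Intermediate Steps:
$k{\left(f \right)} = -7 + f$ ($k{\left(f \right)} = f - 7 = -7 + f$)
$k{\left(\frac{1}{3 - 2} \right)} \left(-2 - 29\right) = \left(-7 + \frac{1}{3 - 2}\right) \left(-2 - 29\right) = \left(-7 + 1^{-1}\right) \left(-31\right) = \left(-7 + 1\right) \left(-31\right) = \left(-6\right) \left(-31\right) = 186$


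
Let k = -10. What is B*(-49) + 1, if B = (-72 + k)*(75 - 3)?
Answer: 289297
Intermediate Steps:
B = -5904 (B = (-72 - 10)*(75 - 3) = -82*72 = -5904)
B*(-49) + 1 = -5904*(-49) + 1 = 289296 + 1 = 289297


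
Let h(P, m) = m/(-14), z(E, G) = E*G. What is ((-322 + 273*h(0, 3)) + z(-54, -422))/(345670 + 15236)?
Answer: 44815/721812 ≈ 0.062087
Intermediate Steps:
h(P, m) = -m/14 (h(P, m) = m*(-1/14) = -m/14)
((-322 + 273*h(0, 3)) + z(-54, -422))/(345670 + 15236) = ((-322 + 273*(-1/14*3)) - 54*(-422))/(345670 + 15236) = ((-322 + 273*(-3/14)) + 22788)/360906 = ((-322 - 117/2) + 22788)*(1/360906) = (-761/2 + 22788)*(1/360906) = (44815/2)*(1/360906) = 44815/721812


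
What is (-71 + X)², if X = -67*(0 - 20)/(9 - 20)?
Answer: 4498641/121 ≈ 37179.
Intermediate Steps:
X = -1340/11 (X = -67/((-11/(-20))) = -67/((-11*(-1/20))) = -67/11/20 = -67*20/11 = -1340/11 ≈ -121.82)
(-71 + X)² = (-71 - 1340/11)² = (-2121/11)² = 4498641/121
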